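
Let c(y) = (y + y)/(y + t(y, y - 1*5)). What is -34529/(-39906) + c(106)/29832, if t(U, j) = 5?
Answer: 794070370/917658423 ≈ 0.86532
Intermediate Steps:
c(y) = 2*y/(5 + y) (c(y) = (y + y)/(y + 5) = (2*y)/(5 + y) = 2*y/(5 + y))
-34529/(-39906) + c(106)/29832 = -34529/(-39906) + (2*106/(5 + 106))/29832 = -34529*(-1/39906) + (2*106/111)*(1/29832) = 34529/39906 + (2*106*(1/111))*(1/29832) = 34529/39906 + (212/111)*(1/29832) = 34529/39906 + 53/827838 = 794070370/917658423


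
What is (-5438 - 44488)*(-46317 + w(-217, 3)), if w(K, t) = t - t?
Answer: 2312422542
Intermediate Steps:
w(K, t) = 0
(-5438 - 44488)*(-46317 + w(-217, 3)) = (-5438 - 44488)*(-46317 + 0) = -49926*(-46317) = 2312422542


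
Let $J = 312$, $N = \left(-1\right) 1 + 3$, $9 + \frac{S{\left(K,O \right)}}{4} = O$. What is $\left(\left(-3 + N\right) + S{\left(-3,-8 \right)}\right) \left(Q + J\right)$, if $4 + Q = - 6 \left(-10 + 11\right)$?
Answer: $-20838$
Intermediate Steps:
$S{\left(K,O \right)} = -36 + 4 O$
$N = 2$ ($N = -1 + 3 = 2$)
$Q = -10$ ($Q = -4 - 6 \left(-10 + 11\right) = -4 - 6 = -10$)
$\left(\left(-3 + N\right) + S{\left(-3,-8 \right)}\right) \left(Q + J\right) = \left(\left(-3 + 2\right) + \left(-36 + 4 \left(-8\right)\right)\right) \left(-10 + 312\right) = \left(-1 - 68\right) 302 = \left(-69\right) 302 = -20838$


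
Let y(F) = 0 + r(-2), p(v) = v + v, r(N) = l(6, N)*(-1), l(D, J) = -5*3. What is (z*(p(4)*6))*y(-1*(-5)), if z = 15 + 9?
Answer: 17280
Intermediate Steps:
l(D, J) = -15
r(N) = 15 (r(N) = -15*(-1) = 15)
p(v) = 2*v
y(F) = 15 (y(F) = 0 + 15 = 15)
z = 24
(z*(p(4)*6))*y(-1*(-5)) = (24*((2*4)*6))*15 = (24*(8*6))*15 = (24*48)*15 = 1152*15 = 17280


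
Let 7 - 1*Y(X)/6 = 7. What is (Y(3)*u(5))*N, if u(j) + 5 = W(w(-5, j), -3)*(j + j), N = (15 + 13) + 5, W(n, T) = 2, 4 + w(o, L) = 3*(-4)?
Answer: 0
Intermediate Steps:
w(o, L) = -16 (w(o, L) = -4 + 3*(-4) = -4 - 12 = -16)
Y(X) = 0 (Y(X) = 42 - 6*7 = 42 - 42 = 0)
N = 33 (N = 28 + 5 = 33)
u(j) = -5 + 4*j (u(j) = -5 + 2*(j + j) = -5 + 2*(2*j) = -5 + 4*j)
(Y(3)*u(5))*N = (0*(-5 + 4*5))*33 = (0*(-5 + 20))*33 = (0*15)*33 = 0*33 = 0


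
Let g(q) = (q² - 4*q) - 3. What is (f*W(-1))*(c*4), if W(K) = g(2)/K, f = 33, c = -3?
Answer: -2772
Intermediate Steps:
g(q) = -3 + q² - 4*q
W(K) = -7/K (W(K) = (-3 + 2² - 4*2)/K = (-3 + 4 - 8)/K = -7/K)
(f*W(-1))*(c*4) = (33*(-7/(-1)))*(-3*4) = (33*(-7*(-1)))*(-12) = (33*7)*(-12) = 231*(-12) = -2772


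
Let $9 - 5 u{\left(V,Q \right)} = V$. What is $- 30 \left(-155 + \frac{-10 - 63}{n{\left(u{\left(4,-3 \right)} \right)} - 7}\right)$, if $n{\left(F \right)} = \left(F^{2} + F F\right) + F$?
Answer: $\frac{8205}{2} \approx 4102.5$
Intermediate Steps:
$u{\left(V,Q \right)} = \frac{9}{5} - \frac{V}{5}$
$n{\left(F \right)} = F + 2 F^{2}$ ($n{\left(F \right)} = \left(F^{2} + F^{2}\right) + F = 2 F^{2} + F = F + 2 F^{2}$)
$- 30 \left(-155 + \frac{-10 - 63}{n{\left(u{\left(4,-3 \right)} \right)} - 7}\right) = - 30 \left(-155 + \frac{-10 - 63}{\left(\frac{9}{5} - \frac{4}{5}\right) \left(1 + 2 \left(\frac{9}{5} - \frac{4}{5}\right)\right) - 7}\right) = - 30 \left(-155 - \frac{73}{\left(\frac{9}{5} - \frac{4}{5}\right) \left(1 + 2 \left(\frac{9}{5} - \frac{4}{5}\right)\right) - 7}\right) = - 30 \left(-155 - \frac{73}{1 \left(1 + 2 \cdot 1\right) - 7}\right) = - 30 \left(-155 - \frac{73}{1 \left(1 + 2\right) - 7}\right) = - 30 \left(-155 - \frac{73}{1 \cdot 3 - 7}\right) = - 30 \left(-155 - \frac{73}{3 - 7}\right) = - 30 \left(-155 - \frac{73}{-4}\right) = - 30 \left(-155 - - \frac{73}{4}\right) = - 30 \left(-155 + \frac{73}{4}\right) = \left(-30\right) \left(- \frac{547}{4}\right) = \frac{8205}{2}$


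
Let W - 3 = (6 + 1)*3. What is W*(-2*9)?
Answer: -432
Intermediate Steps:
W = 24 (W = 3 + (6 + 1)*3 = 3 + 7*3 = 3 + 21 = 24)
W*(-2*9) = 24*(-2*9) = 24*(-18) = -432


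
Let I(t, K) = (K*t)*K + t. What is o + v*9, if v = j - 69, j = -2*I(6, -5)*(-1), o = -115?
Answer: 2072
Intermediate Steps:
I(t, K) = t + t*K² (I(t, K) = t*K² + t = t + t*K²)
j = 312 (j = -12*(1 + (-5)²)*(-1) = -12*(1 + 25)*(-1) = -12*26*(-1) = -2*156*(-1) = -312*(-1) = 312)
v = 243 (v = 312 - 69 = 243)
o + v*9 = -115 + 243*9 = -115 + 2187 = 2072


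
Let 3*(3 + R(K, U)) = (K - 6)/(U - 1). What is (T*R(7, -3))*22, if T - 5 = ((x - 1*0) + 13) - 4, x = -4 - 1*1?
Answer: -1221/2 ≈ -610.50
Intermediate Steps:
x = -5 (x = -4 - 1 = -5)
T = 9 (T = 5 + (((-5 - 1*0) + 13) - 4) = 5 + (((-5 + 0) + 13) - 4) = 5 + ((-5 + 13) - 4) = 5 + (8 - 4) = 5 + 4 = 9)
R(K, U) = -3 + (-6 + K)/(3*(-1 + U)) (R(K, U) = -3 + ((K - 6)/(U - 1))/3 = -3 + ((-6 + K)/(-1 + U))/3 = -3 + (-6 + K)/(3*(-1 + U)))
(T*R(7, -3))*22 = (9*((3 + 7 - 9*(-3))/(3*(-1 - 3))))*22 = (9*((⅓)*(3 + 7 + 27)/(-4)))*22 = (9*((⅓)*(-¼)*37))*22 = (9*(-37/12))*22 = -111/4*22 = -1221/2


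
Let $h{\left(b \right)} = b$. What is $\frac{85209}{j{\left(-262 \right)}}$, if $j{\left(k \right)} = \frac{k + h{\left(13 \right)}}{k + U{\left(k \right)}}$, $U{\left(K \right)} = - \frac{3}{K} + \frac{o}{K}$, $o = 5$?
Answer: $\frac{974876169}{10873} \approx 89660.0$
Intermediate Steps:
$U{\left(K \right)} = \frac{2}{K}$ ($U{\left(K \right)} = - \frac{3}{K} + \frac{5}{K} = \frac{2}{K}$)
$j{\left(k \right)} = \frac{13 + k}{k + \frac{2}{k}}$ ($j{\left(k \right)} = \frac{k + 13}{k + \frac{2}{k}} = \frac{13 + k}{k + \frac{2}{k}}$)
$\frac{85209}{j{\left(-262 \right)}} = \frac{85209}{\left(-262\right) \frac{1}{2 + \left(-262\right)^{2}} \left(13 - 262\right)} = \frac{85209}{\left(-262\right) \frac{1}{2 + 68644} \left(-249\right)} = \frac{85209}{\left(-262\right) \frac{1}{68646} \left(-249\right)} = \frac{85209}{\frac{10873}{11441}} = 85209 \cdot \frac{11441}{10873} = \frac{974876169}{10873}$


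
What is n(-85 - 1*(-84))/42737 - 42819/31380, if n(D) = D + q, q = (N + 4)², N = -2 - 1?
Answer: -14273/10460 ≈ -1.3645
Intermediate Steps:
N = -3
q = 1 (q = (-3 + 4)² = 1² = 1)
n(D) = 1 + D (n(D) = D + 1 = 1 + D)
n(-85 - 1*(-84))/42737 - 42819/31380 = (1 + (-85 - 1*(-84)))/42737 - 42819/31380 = (1 + (-85 + 84))*(1/42737) - 42819*1/31380 = (1 - 1)*(1/42737) - 14273/10460 = 0*(1/42737) - 14273/10460 = 0 - 14273/10460 = -14273/10460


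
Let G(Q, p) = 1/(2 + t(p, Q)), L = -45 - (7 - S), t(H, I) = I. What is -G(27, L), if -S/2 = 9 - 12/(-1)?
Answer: -1/29 ≈ -0.034483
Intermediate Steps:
S = -42 (S = -2*(9 - 12/(-1)) = -2*(9 - 12*(-1)) = -2*(9 - 1*(-12)) = -2*(9 + 12) = -2*21 = -42)
L = -94 (L = -45 - (7 - 1*(-42)) = -45 - (7 + 42) = -45 - 1*49 = -45 - 49 = -94)
G(Q, p) = 1/(2 + Q)
-G(27, L) = -1/(2 + 27) = -1/29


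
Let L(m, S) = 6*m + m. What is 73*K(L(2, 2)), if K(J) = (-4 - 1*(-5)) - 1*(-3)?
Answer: 292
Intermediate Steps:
L(m, S) = 7*m
K(J) = 4 (K(J) = (-4 + 5) + 3 = 1 + 3 = 4)
73*K(L(2, 2)) = 73*4 = 292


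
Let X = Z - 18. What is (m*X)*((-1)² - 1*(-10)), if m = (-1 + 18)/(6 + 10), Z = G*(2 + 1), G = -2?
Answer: -561/2 ≈ -280.50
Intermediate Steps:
Z = -6 (Z = -2*(2 + 1) = -2*3 = -6)
X = -24 (X = -6 - 18 = -24)
m = 17/16 ≈ 1.0625
(m*X)*((-1)² - 1*(-10)) = ((17/16)*(-24))*((-1)² - 1*(-10)) = -51*(1 + 10)/2 = -51/2*11 = -561/2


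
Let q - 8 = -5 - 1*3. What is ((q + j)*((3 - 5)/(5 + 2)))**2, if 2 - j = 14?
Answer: 576/49 ≈ 11.755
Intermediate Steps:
j = -12 (j = 2 - 1*14 = 2 - 14 = -12)
q = 0 (q = 8 + (-5 - 1*3) = 8 + (-5 - 3) = 8 - 8 = 0)
((q + j)*((3 - 5)/(5 + 2)))**2 = ((0 - 12)*((3 - 5)/(5 + 2)))**2 = (-(-24)/7)**2 = (-12*(-2/7))**2 = (24/7)**2 = 576/49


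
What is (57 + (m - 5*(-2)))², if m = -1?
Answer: 4356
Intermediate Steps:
(57 + (m - 5*(-2)))² = (57 + (-1 - 5*(-2)))² = (57 + (-1 + 10))² = (57 + 9)² = 66² = 4356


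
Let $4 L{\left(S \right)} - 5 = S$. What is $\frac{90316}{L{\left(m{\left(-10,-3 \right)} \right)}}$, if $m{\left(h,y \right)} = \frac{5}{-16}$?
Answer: $\frac{5780224}{75} \approx 77070.0$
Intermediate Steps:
$m{\left(h,y \right)} = - \frac{5}{16}$ ($m{\left(h,y \right)} = 5 \left(- \frac{1}{16}\right) = - \frac{5}{16}$)
$L{\left(S \right)} = \frac{5}{4} + \frac{S}{4}$
$\frac{90316}{L{\left(m{\left(-10,-3 \right)} \right)}} = \frac{90316}{\frac{5}{4} + \frac{1}{4} \left(- \frac{5}{16}\right)} = \frac{90316}{\frac{5}{4} - \frac{5}{64}} = \frac{90316}{\frac{75}{64}} = 90316 \cdot \frac{64}{75} = \frac{5780224}{75}$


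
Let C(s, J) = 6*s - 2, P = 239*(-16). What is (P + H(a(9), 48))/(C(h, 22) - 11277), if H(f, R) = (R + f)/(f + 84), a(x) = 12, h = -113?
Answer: 30587/95656 ≈ 0.31976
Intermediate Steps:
P = -3824
H(f, R) = (R + f)/(84 + f)
C(s, J) = -2 + 6*s
(P + H(a(9), 48))/(C(h, 22) - 11277) = (-3824 + (48 + 12)/(84 + 12))/((-2 + 6*(-113)) - 11277) = (-3824 + 60/96)/((-2 - 678) - 11277) = (-3824 + (1/96)*60)/(-680 - 11277) = (-3824 + 5/8)/(-11957) = -30587/8*(-1/11957) = 30587/95656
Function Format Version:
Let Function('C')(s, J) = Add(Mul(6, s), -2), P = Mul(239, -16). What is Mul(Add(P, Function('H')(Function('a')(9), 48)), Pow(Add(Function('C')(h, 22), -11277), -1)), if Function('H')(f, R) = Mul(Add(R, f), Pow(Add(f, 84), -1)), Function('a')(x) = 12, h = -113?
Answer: Rational(30587, 95656) ≈ 0.31976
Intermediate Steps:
P = -3824
Function('H')(f, R) = Mul(Pow(Add(84, f), -1), Add(R, f)) (Function('H')(f, R) = Mul(Add(R, f), Pow(Add(84, f), -1)) = Mul(Pow(Add(84, f), -1), Add(R, f)))
Function('C')(s, J) = Add(-2, Mul(6, s))
Mul(Add(P, Function('H')(Function('a')(9), 48)), Pow(Add(Function('C')(h, 22), -11277), -1)) = Mul(Add(-3824, Mul(Pow(Add(84, 12), -1), Add(48, 12))), Pow(Add(Add(-2, Mul(6, -113)), -11277), -1)) = Mul(Add(-3824, Mul(Pow(96, -1), 60)), Pow(Add(Add(-2, -678), -11277), -1)) = Mul(Add(-3824, Mul(Rational(1, 96), 60)), Pow(Add(-680, -11277), -1)) = Mul(Add(-3824, Rational(5, 8)), Pow(-11957, -1)) = Mul(Rational(-30587, 8), Rational(-1, 11957)) = Rational(30587, 95656)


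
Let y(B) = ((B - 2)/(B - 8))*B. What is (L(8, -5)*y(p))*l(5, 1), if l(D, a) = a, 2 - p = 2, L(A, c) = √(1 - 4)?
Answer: 0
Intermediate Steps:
L(A, c) = I*√3 (L(A, c) = √(-3) = I*√3)
p = 0 (p = 2 - 1*2 = 2 - 2 = 0)
y(B) = B*(-2 + B)/(-8 + B) (y(B) = ((-2 + B)/(-8 + B))*B = B*(-2 + B)/(-8 + B))
(L(8, -5)*y(p))*l(5, 1) = ((I*√3)*(0*(-2 + 0)/(-8 + 0)))*1 = ((I*√3)*(0*(-2)/(-8)))*1 = ((I*√3)*(0*(-⅛)*(-2)))*1 = ((I*√3)*0)*1 = 0*1 = 0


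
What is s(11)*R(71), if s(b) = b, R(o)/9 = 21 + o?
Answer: 9108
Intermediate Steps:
R(o) = 189 + 9*o (R(o) = 9*(21 + o) = 189 + 9*o)
s(11)*R(71) = 11*(189 + 9*71) = 11*(189 + 639) = 11*828 = 9108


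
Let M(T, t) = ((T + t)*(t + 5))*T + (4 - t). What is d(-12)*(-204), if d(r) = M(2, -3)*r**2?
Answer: -88128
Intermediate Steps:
M(T, t) = 4 - t + T*(5 + t)*(T + t) (M(T, t) = ((T + t)*(5 + t))*T + (4 - t) = ((5 + t)*(T + t))*T + (4 - t) = T*(5 + t)*(T + t) + (4 - t) = 4 - t + T*(5 + t)*(T + t))
d(r) = 3*r**2 (d(r) = (4 - 1*(-3) + 5*2**2 + 2*(-3)**2 - 3*2**2 + 5*2*(-3))*r**2 = (4 + 3 + 5*4 + 2*9 - 3*4 - 30)*r**2 = (4 + 3 + 20 + 18 - 12 - 30)*r**2 = 3*r**2)
d(-12)*(-204) = (3*(-12)**2)*(-204) = (3*144)*(-204) = 432*(-204) = -88128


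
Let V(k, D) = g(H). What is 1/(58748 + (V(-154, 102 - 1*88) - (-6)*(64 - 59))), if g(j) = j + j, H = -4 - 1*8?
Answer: 1/58754 ≈ 1.7020e-5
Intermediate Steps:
H = -12 (H = -4 - 8 = -12)
g(j) = 2*j
V(k, D) = -24 (V(k, D) = 2*(-12) = -24)
1/(58748 + (V(-154, 102 - 1*88) - (-6)*(64 - 59))) = 1/(58748 + (-24 - (-6)*(64 - 59))) = 1/(58748 + (-24 - (-6)*5)) = 1/(58748 + (-24 - 1*(-30))) = 1/(58748 + (-24 + 30)) = 1/(58748 + 6) = 1/58754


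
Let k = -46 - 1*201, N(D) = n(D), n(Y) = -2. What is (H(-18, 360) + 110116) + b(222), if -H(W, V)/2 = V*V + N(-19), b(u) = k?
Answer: -149327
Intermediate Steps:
N(D) = -2
k = -247 (k = -46 - 201 = -247)
b(u) = -247
H(W, V) = 4 - 2*V**2 (H(W, V) = -2*(V*V - 2) = -2*(V**2 - 2) = -2*(-2 + V**2) = 4 - 2*V**2)
(H(-18, 360) + 110116) + b(222) = ((4 - 2*360**2) + 110116) - 247 = ((4 - 2*129600) + 110116) - 247 = ((4 - 259200) + 110116) - 247 = (-259196 + 110116) - 247 = -149080 - 247 = -149327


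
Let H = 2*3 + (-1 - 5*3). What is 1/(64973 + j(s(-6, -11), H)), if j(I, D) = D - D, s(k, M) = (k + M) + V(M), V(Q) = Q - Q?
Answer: 1/64973 ≈ 1.5391e-5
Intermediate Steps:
V(Q) = 0
s(k, M) = M + k (s(k, M) = (k + M) + 0 = (M + k) + 0 = M + k)
H = -10 (H = 6 + (-1 - 15) = 6 - 16 = -10)
j(I, D) = 0
1/(64973 + j(s(-6, -11), H)) = 1/(64973 + 0) = 1/64973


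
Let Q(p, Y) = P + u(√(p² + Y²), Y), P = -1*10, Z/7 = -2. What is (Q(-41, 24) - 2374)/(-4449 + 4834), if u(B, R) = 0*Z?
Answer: -2384/385 ≈ -6.1922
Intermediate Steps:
Z = -14 (Z = 7*(-2) = -14)
u(B, R) = 0 (u(B, R) = 0*(-14) = 0)
P = -10
Q(p, Y) = -10 (Q(p, Y) = -10 + 0 = -10)
(Q(-41, 24) - 2374)/(-4449 + 4834) = (-10 - 2374)/(-4449 + 4834) = -2384/385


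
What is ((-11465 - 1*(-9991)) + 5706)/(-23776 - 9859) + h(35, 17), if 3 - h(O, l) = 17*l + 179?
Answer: -15644507/33635 ≈ -465.13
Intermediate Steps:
h(O, l) = -176 - 17*l (h(O, l) = 3 - (17*l + 179) = 3 - (179 + 17*l) = 3 + (-179 - 17*l) = -176 - 17*l)
((-11465 - 1*(-9991)) + 5706)/(-23776 - 9859) + h(35, 17) = ((-11465 - 1*(-9991)) + 5706)/(-23776 - 9859) + (-176 - 17*17) = ((-11465 + 9991) + 5706)/(-33635) + (-176 - 289) = (-1474 + 5706)*(-1/33635) - 465 = 4232*(-1/33635) - 465 = -4232/33635 - 465 = -15644507/33635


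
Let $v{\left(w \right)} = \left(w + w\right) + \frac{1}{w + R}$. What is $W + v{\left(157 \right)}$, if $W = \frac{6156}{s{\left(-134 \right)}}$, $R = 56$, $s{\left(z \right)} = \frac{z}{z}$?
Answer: $\frac{1378111}{213} \approx 6470.0$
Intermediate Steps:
$s{\left(z \right)} = 1$
$v{\left(w \right)} = \frac{1}{56 + w} + 2 w$ ($v{\left(w \right)} = \left(w + w\right) + \frac{1}{w + 56} = 2 w + \frac{1}{56 + w} = \frac{1}{56 + w} + 2 w$)
$W = 6156$ ($W = \frac{6156}{1} = 6156 \cdot 1 = 6156$)
$W + v{\left(157 \right)} = 6156 + \frac{1 + 2 \cdot 157^{2} + 112 \cdot 157}{56 + 157} = 6156 + \frac{1 + 2 \cdot 24649 + 17584}{213} = 6156 + \frac{1 + 49298 + 17584}{213} = 6156 + \frac{1}{213} \cdot 66883 = 6156 + \frac{66883}{213} = \frac{1378111}{213}$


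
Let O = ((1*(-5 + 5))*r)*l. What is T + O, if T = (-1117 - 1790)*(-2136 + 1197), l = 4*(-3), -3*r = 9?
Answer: 2729673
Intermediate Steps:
r = -3 (r = -1/3*9 = -3)
l = -12
O = 0 (O = ((1*(-5 + 5))*(-3))*(-12) = ((1*0)*(-3))*(-12) = (0*(-3))*(-12) = 0*(-12) = 0)
T = 2729673 (T = -2907*(-939) = 2729673)
T + O = 2729673 + 0 = 2729673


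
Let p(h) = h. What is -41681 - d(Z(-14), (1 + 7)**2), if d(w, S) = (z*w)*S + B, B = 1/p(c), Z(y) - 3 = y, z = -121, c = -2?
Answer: -253729/2 ≈ -1.2686e+5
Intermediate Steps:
Z(y) = 3 + y
B = -1/2 (B = 1/(-2) = -1/2 ≈ -0.50000)
d(w, S) = -1/2 - 121*S*w (d(w, S) = (-121*w)*S - 1/2 = -121*S*w - 1/2 = -1/2 - 121*S*w)
-41681 - d(Z(-14), (1 + 7)**2) = -41681 - (-1/2 - 121*(1 + 7)**2*(3 - 14)) = -41681 - (-1/2 - 121*8**2*(-11)) = -41681 - (-1/2 - 121*64*(-11)) = -41681 - (-1/2 + 85184) = -41681 - 1*170367/2 = -41681 - 170367/2 = -253729/2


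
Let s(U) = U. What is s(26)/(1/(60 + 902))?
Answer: 25012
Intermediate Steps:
s(26)/(1/(60 + 902)) = 26/(1/(60 + 902)) = 26/(1/962) = 26*962 = 25012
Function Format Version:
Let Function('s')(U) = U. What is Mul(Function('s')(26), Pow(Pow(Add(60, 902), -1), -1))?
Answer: 25012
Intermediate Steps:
Mul(Function('s')(26), Pow(Pow(Add(60, 902), -1), -1)) = Mul(26, Pow(Pow(Add(60, 902), -1), -1)) = Mul(26, Pow(Pow(962, -1), -1)) = Mul(26, Pow(Rational(1, 962), -1)) = Mul(26, 962) = 25012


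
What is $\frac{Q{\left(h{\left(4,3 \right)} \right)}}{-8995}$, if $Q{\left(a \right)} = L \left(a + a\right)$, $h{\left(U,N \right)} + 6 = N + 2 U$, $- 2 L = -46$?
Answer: $- \frac{46}{1799} \approx -0.02557$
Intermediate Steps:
$L = 23$ ($L = \left(- \frac{1}{2}\right) \left(-46\right) = 23$)
$h{\left(U,N \right)} = -6 + N + 2 U$ ($h{\left(U,N \right)} = -6 + \left(N + 2 U\right) = -6 + N + 2 U$)
$Q{\left(a \right)} = 46 a$ ($Q{\left(a \right)} = 23 \left(a + a\right) = 23 \cdot 2 a = 46 a$)
$\frac{Q{\left(h{\left(4,3 \right)} \right)}}{-8995} = \frac{46 \left(-6 + 3 + 2 \cdot 4\right)}{-8995} = 46 \left(-6 + 3 + 8\right) \left(- \frac{1}{8995}\right) = 46 \cdot 5 \left(- \frac{1}{8995}\right) = 230 \left(- \frac{1}{8995}\right) = - \frac{46}{1799}$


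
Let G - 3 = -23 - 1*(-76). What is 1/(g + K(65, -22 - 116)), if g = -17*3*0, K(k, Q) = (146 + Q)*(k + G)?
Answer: 1/968 ≈ 0.0010331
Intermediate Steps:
G = 56 (G = 3 + (-23 - 1*(-76)) = 3 + (-23 + 76) = 3 + 53 = 56)
K(k, Q) = (56 + k)*(146 + Q) (K(k, Q) = (146 + Q)*(k + 56) = (146 + Q)*(56 + k) = (56 + k)*(146 + Q))
g = 0 (g = -51*0 = 0)
1/(g + K(65, -22 - 116)) = 1/(0 + (8176 + 56*(-22 - 116) + 146*65 + (-22 - 116)*65)) = 1/(0 + (8176 + 56*(-138) + 9490 - 138*65)) = 1/(0 + (8176 - 7728 + 9490 - 8970)) = 1/(0 + 968) = 1/968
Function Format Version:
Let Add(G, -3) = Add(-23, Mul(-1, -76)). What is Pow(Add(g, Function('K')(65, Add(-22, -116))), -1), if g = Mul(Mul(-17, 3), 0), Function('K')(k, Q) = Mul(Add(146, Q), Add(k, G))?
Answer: Rational(1, 968) ≈ 0.0010331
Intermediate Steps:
G = 56 (G = Add(3, Add(-23, Mul(-1, -76))) = Add(3, Add(-23, 76)) = Add(3, 53) = 56)
Function('K')(k, Q) = Mul(Add(56, k), Add(146, Q)) (Function('K')(k, Q) = Mul(Add(146, Q), Add(k, 56)) = Mul(Add(146, Q), Add(56, k)) = Mul(Add(56, k), Add(146, Q)))
g = 0 (g = Mul(-51, 0) = 0)
Pow(Add(g, Function('K')(65, Add(-22, -116))), -1) = Pow(Add(0, Add(8176, Mul(56, Add(-22, -116)), Mul(146, 65), Mul(Add(-22, -116), 65))), -1) = Pow(Add(0, Add(8176, Mul(56, -138), 9490, Mul(-138, 65))), -1) = Pow(Add(0, Add(8176, -7728, 9490, -8970)), -1) = Pow(Add(0, 968), -1) = Pow(968, -1) = Rational(1, 968)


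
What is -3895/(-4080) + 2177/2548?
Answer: 134333/74256 ≈ 1.8091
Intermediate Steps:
-3895/(-4080) + 2177/2548 = -3895*(-1/4080) + 2177*(1/2548) = 779/816 + 311/364 = 134333/74256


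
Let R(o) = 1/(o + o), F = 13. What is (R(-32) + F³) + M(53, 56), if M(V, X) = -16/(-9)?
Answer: 1266487/576 ≈ 2198.8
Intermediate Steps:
M(V, X) = 16/9 (M(V, X) = -16*(-⅑) = 16/9)
R(o) = 1/(2*o)
(R(-32) + F³) + M(53, 56) = ((½)/(-32) + 13³) + 16/9 = ((½)*(-1/32) + 2197) + 16/9 = (-1/64 + 2197) + 16/9 = 140607/64 + 16/9 = 1266487/576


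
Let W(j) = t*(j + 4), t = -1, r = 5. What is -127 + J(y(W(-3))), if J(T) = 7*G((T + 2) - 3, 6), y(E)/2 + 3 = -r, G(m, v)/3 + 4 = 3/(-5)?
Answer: -1118/5 ≈ -223.60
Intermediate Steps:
W(j) = -4 - j (W(j) = -(j + 4) = -(4 + j) = -4 - j)
G(m, v) = -69/5 (G(m, v) = -12 + 3*(3/(-5)) = -12 + 3*(3*(-⅕)) = -12 + 3*(-⅗) = -12 - 9/5 = -69/5)
y(E) = -16 (y(E) = -6 + 2*(-1*5) = -6 + 2*(-5) = -6 - 10 = -16)
J(T) = -483/5 (J(T) = 7*(-69/5) = -483/5)
-127 + J(y(W(-3))) = -127 - 483/5 = -1118/5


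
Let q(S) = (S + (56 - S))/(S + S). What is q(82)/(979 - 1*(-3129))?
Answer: 7/84214 ≈ 8.3122e-5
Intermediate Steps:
q(S) = 28/S (q(S) = 56/((2*S)) = 56*(1/(2*S)) = 28/S)
q(82)/(979 - 1*(-3129)) = (28/82)/(979 - 1*(-3129)) = (28*(1/82))/(979 + 3129) = (14/41)/4108 = (14/41)*(1/4108) = 7/84214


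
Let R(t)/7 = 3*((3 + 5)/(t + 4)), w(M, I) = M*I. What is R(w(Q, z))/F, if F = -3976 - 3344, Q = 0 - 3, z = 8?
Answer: 7/6100 ≈ 0.0011475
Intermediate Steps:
Q = -3
F = -7320
w(M, I) = I*M
R(t) = 168/(4 + t) (R(t) = 7*(3*((3 + 5)/(t + 4))) = 7*(3*(8/(4 + t))) = 7*(24/(4 + t)) = 168/(4 + t))
R(w(Q, z))/F = (168/(4 + 8*(-3)))/(-7320) = (168/(4 - 24))*(-1/7320) = (168/(-20))*(-1/7320) = (168*(-1/20))*(-1/7320) = -42/5*(-1/7320) = 7/6100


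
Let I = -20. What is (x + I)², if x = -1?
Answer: 441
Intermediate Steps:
(x + I)² = (-1 - 20)² = (-21)² = 441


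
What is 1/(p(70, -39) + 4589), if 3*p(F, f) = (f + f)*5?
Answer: 1/4459 ≈ 0.00022427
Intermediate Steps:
p(F, f) = 10*f/3 (p(F, f) = ((f + f)*5)/3 = ((2*f)*5)/3 = (10*f)/3 = 10*f/3)
1/(p(70, -39) + 4589) = 1/((10/3)*(-39) + 4589) = 1/(-130 + 4589) = 1/4459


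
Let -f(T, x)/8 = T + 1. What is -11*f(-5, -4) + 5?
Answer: -347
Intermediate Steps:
f(T, x) = -8 - 8*T (f(T, x) = -8*(T + 1) = -8*(1 + T) = -8 - 8*T)
-11*f(-5, -4) + 5 = -11*(-8 - 8*(-5)) + 5 = -11*(-8 + 40) + 5 = -11*32 + 5 = -352 + 5 = -347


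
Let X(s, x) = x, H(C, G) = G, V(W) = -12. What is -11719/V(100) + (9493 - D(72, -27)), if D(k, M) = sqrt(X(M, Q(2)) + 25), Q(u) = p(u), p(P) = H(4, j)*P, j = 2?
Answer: 125635/12 - sqrt(29) ≈ 10464.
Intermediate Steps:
p(P) = 2*P
Q(u) = 2*u
D(k, M) = sqrt(29) (D(k, M) = sqrt(2*2 + 25) = sqrt(4 + 25) = sqrt(29))
-11719/V(100) + (9493 - D(72, -27)) = -11719/(-12) + (9493 - sqrt(29)) = -11719*(-1/12) + (9493 - sqrt(29)) = 11719/12 + (9493 - sqrt(29)) = 125635/12 - sqrt(29)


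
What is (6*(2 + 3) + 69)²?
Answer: 9801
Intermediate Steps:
(6*(2 + 3) + 69)² = (6*5 + 69)² = (30 + 69)² = 99² = 9801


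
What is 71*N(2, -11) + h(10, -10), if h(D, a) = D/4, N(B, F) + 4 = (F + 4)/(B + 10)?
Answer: -3875/12 ≈ -322.92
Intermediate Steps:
N(B, F) = -4 + (4 + F)/(10 + B) (N(B, F) = -4 + (F + 4)/(B + 10) = -4 + (4 + F)/(10 + B))
h(D, a) = D/4 (h(D, a) = D*(¼) = D/4)
71*N(2, -11) + h(10, -10) = 71*((-36 - 11 - 4*2)/(10 + 2)) + (¼)*10 = 71*((-36 - 11 - 8)/12) + 5/2 = 71*((1/12)*(-55)) + 5/2 = 71*(-55/12) + 5/2 = -3905/12 + 5/2 = -3875/12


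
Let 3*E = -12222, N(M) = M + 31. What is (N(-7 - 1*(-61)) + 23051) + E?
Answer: 19062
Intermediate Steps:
N(M) = 31 + M
E = -4074 (E = (⅓)*(-12222) = -4074)
(N(-7 - 1*(-61)) + 23051) + E = ((31 + (-7 - 1*(-61))) + 23051) - 4074 = ((31 + (-7 + 61)) + 23051) - 4074 = ((31 + 54) + 23051) - 4074 = (85 + 23051) - 4074 = 23136 - 4074 = 19062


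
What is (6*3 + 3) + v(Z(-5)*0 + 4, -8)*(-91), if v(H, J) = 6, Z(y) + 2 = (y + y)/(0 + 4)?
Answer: -525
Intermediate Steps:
Z(y) = -2 + y/2 (Z(y) = -2 + (y + y)/(0 + 4) = -2 + (2*y)/4 = -2 + (2*y)*(¼) = -2 + y/2)
(6*3 + 3) + v(Z(-5)*0 + 4, -8)*(-91) = (6*3 + 3) + 6*(-91) = (18 + 3) - 546 = 21 - 546 = -525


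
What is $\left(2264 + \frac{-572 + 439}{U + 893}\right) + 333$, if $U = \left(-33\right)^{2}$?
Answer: $\frac{5147121}{1982} \approx 2596.9$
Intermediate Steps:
$U = 1089$
$\left(2264 + \frac{-572 + 439}{U + 893}\right) + 333 = \left(2264 + \frac{-572 + 439}{1089 + 893}\right) + 333 = \left(2264 - \frac{133}{1982}\right) + 333 = \frac{4487115}{1982} + 333 = \frac{5147121}{1982}$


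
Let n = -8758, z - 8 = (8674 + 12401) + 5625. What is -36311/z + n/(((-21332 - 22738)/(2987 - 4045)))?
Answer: -11321617831/53500980 ≈ -211.62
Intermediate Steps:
z = 26708 (z = 8 + ((8674 + 12401) + 5625) = 8 + (21075 + 5625) = 8 + 26700 = 26708)
-36311/z + n/(((-21332 - 22738)/(2987 - 4045))) = -36311/26708 - 8758*(2987 - 4045)/(-21332 - 22738) = -36311*1/26708 - 8758/((-44070/(-1058))) = -3301/2428 - 8758/((-44070*(-1/1058))) = -3301/2428 - 8758/22035/529 = -3301/2428 - 8758*529/22035 = -3301/2428 - 4632982/22035 = -11321617831/53500980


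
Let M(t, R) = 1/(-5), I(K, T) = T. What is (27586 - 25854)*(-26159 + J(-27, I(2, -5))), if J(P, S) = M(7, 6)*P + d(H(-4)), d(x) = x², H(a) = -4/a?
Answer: -226481516/5 ≈ -4.5296e+7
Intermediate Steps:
M(t, R) = -⅕
J(P, S) = 1 - P/5 (J(P, S) = -P/5 + (-4/(-4))² = -P/5 + (-4*(-¼))² = -P/5 + 1² = -P/5 + 1 = 1 - P/5)
(27586 - 25854)*(-26159 + J(-27, I(2, -5))) = (27586 - 25854)*(-26159 + (1 - ⅕*(-27))) = 1732*(-26159 + (1 + 27/5)) = 1732*(-26159 + 32/5) = 1732*(-130763/5) = -226481516/5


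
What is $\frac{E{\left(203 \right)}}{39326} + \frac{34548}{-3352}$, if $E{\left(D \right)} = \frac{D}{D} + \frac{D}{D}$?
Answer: $- \frac{169828493}{16477594} \approx -10.307$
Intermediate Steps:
$E{\left(D \right)} = 2$ ($E{\left(D \right)} = 1 + 1 = 2$)
$\frac{E{\left(203 \right)}}{39326} + \frac{34548}{-3352} = \frac{2}{39326} + \frac{34548}{-3352} = 2 \cdot \frac{1}{39326} + 34548 \left(- \frac{1}{3352}\right) = \frac{1}{19663} - \frac{8637}{838} = - \frac{169828493}{16477594}$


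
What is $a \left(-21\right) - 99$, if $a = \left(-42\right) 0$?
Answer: $-99$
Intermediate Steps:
$a = 0$
$a \left(-21\right) - 99 = 0 \left(-21\right) - 99 = 0 - 99 = -99$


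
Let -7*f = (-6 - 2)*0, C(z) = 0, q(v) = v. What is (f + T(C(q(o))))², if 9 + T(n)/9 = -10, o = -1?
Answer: 29241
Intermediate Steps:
T(n) = -171 (T(n) = -81 + 9*(-10) = -81 - 90 = -171)
f = 0 (f = -(-6 - 2)*0/7 = -(-8)*0/7 = -⅐*0 = 0)
(f + T(C(q(o))))² = (0 - 171)² = (-171)² = 29241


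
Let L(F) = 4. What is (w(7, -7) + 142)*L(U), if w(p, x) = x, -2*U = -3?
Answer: 540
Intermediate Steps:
U = 3/2 (U = -1/2*(-3) = 3/2 ≈ 1.5000)
(w(7, -7) + 142)*L(U) = (-7 + 142)*4 = 135*4 = 540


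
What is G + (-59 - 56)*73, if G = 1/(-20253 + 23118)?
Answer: -24051674/2865 ≈ -8395.0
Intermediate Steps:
G = 1/2865 ≈ 0.00034904
G + (-59 - 56)*73 = 1/2865 + (-59 - 56)*73 = 1/2865 - 115*73 = 1/2865 - 8395 = -24051674/2865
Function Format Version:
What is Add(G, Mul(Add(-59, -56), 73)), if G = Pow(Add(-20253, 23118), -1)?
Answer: Rational(-24051674, 2865) ≈ -8395.0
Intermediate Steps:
G = Rational(1, 2865) (G = Pow(2865, -1) = Rational(1, 2865) ≈ 0.00034904)
Add(G, Mul(Add(-59, -56), 73)) = Add(Rational(1, 2865), Mul(Add(-59, -56), 73)) = Add(Rational(1, 2865), Mul(-115, 73)) = Add(Rational(1, 2865), -8395) = Rational(-24051674, 2865)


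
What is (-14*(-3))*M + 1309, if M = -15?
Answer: 679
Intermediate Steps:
(-14*(-3))*M + 1309 = -14*(-3)*(-15) + 1309 = 42*(-15) + 1309 = -630 + 1309 = 679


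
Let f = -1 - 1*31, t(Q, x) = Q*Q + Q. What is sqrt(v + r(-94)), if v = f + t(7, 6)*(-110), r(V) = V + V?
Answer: 2*I*sqrt(1595) ≈ 79.875*I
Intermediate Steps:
r(V) = 2*V
t(Q, x) = Q + Q**2 (t(Q, x) = Q**2 + Q = Q + Q**2)
f = -32 (f = -1 - 31 = -32)
v = -6192 (v = -32 + (7*(1 + 7))*(-110) = -32 + (7*8)*(-110) = -32 + 56*(-110) = -32 - 6160 = -6192)
sqrt(v + r(-94)) = sqrt(-6192 + 2*(-94)) = sqrt(-6192 - 188) = sqrt(-6380) = 2*I*sqrt(1595)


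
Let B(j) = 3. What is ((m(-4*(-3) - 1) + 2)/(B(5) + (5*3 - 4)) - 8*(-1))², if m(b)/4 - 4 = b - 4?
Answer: 6241/49 ≈ 127.37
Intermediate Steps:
m(b) = 4*b (m(b) = 16 + 4*(b - 4) = 16 + 4*(-4 + b) = 16 + (-16 + 4*b) = 4*b)
((m(-4*(-3) - 1) + 2)/(B(5) + (5*3 - 4)) - 8*(-1))² = ((4*(-4*(-3) - 1) + 2)/(3 + (5*3 - 4)) - 8*(-1))² = ((4*(12 - 1) + 2)/(3 + (15 - 4)) + 8)² = ((4*11 + 2)/(3 + 11) + 8)² = ((44 + 2)/14 + 8)² = (46*(1/14) + 8)² = (23/7 + 8)² = (79/7)² = 6241/49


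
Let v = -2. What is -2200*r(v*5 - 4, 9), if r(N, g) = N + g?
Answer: 11000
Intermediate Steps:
-2200*r(v*5 - 4, 9) = -2200*((-2*5 - 4) + 9) = -2200*((-10 - 4) + 9) = -2200*(-14 + 9) = -2200*(-5) = 11000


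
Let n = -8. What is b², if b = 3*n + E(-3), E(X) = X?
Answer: 729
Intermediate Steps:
b = -27 (b = 3*(-8) - 3 = -24 - 3 = -27)
b² = (-27)² = 729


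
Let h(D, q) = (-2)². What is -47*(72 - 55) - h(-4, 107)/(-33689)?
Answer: -26917507/33689 ≈ -799.00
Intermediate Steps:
h(D, q) = 4
-47*(72 - 55) - h(-4, 107)/(-33689) = -47*(72 - 55) - 4/(-33689) = -47*17 - 4*(-1)/33689 = -799 - 1*(-4/33689) = -799 + 4/33689 = -26917507/33689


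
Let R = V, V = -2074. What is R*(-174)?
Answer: 360876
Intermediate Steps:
R = -2074
R*(-174) = -2074*(-174) = 360876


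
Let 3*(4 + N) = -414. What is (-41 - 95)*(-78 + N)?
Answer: 29920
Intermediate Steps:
N = -142 (N = -4 + (1/3)*(-414) = -4 - 138 = -142)
(-41 - 95)*(-78 + N) = (-41 - 95)*(-78 - 142) = -136*(-220) = 29920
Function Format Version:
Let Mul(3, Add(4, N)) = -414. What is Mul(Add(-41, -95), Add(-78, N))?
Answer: 29920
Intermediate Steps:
N = -142 (N = Add(-4, Mul(Rational(1, 3), -414)) = Add(-4, -138) = -142)
Mul(Add(-41, -95), Add(-78, N)) = Mul(Add(-41, -95), Add(-78, -142)) = Mul(-136, -220) = 29920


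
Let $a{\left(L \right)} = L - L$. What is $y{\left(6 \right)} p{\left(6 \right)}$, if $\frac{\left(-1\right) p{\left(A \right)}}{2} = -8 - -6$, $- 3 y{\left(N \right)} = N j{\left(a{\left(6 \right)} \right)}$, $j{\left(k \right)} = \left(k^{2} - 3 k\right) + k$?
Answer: $0$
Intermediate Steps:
$a{\left(L \right)} = 0$
$j{\left(k \right)} = k^{2} - 2 k$
$y{\left(N \right)} = 0$ ($y{\left(N \right)} = - \frac{N 0 \left(-2 + 0\right)}{3} = - \frac{N 0 \left(-2\right)}{3} = - \frac{N 0}{3} = \left(- \frac{1}{3}\right) 0 = 0$)
$p{\left(A \right)} = 4$ ($p{\left(A \right)} = - 2 \left(-8 - -6\right) = - 2 \left(-8 + 6\right) = \left(-2\right) \left(-2\right) = 4$)
$y{\left(6 \right)} p{\left(6 \right)} = 0 \cdot 4 = 0$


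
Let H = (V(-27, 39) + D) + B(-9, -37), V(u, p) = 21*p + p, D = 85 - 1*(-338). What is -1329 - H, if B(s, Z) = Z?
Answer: -2573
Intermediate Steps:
D = 423 (D = 85 + 338 = 423)
V(u, p) = 22*p
H = 1244 (H = (22*39 + 423) - 37 = (858 + 423) - 37 = 1281 - 37 = 1244)
-1329 - H = -1329 - 1*1244 = -1329 - 1244 = -2573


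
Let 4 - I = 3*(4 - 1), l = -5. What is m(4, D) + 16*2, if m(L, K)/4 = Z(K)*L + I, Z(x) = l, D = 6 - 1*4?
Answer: -68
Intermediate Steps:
D = 2 (D = 6 - 4 = 2)
Z(x) = -5
I = -5 (I = 4 - 3*(4 - 1) = 4 - 3*3 = 4 - 1*9 = 4 - 9 = -5)
m(L, K) = -20 - 20*L (m(L, K) = 4*(-5*L - 5) = 4*(-5 - 5*L) = -20 - 20*L)
m(4, D) + 16*2 = (-20 - 20*4) + 16*2 = (-20 - 80) + 32 = -100 + 32 = -68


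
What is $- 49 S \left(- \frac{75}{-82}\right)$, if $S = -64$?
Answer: $\frac{117600}{41} \approx 2868.3$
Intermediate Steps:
$- 49 S \left(- \frac{75}{-82}\right) = \left(-49\right) \left(-64\right) \left(- \frac{75}{-82}\right) = 3136 \left(\left(-75\right) \left(- \frac{1}{82}\right)\right) = 3136 \cdot \frac{75}{82} = \frac{117600}{41}$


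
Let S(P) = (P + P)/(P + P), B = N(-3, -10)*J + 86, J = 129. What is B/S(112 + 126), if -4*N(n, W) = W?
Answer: 817/2 ≈ 408.50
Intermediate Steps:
N(n, W) = -W/4
B = 817/2 (B = -1/4*(-10)*129 + 86 = (5/2)*129 + 86 = 645/2 + 86 = 817/2 ≈ 408.50)
S(P) = 1 (S(P) = (2*P)/((2*P)) = (2*P)*(1/(2*P)) = 1)
B/S(112 + 126) = (817/2)/1 = (817/2)*1 = 817/2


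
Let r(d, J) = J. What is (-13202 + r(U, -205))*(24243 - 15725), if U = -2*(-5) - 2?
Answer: -114200826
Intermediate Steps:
U = 8 (U = 10 - 2 = 8)
(-13202 + r(U, -205))*(24243 - 15725) = (-13202 - 205)*(24243 - 15725) = -13407*8518 = -114200826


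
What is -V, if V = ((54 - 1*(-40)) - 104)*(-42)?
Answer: -420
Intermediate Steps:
V = 420 (V = ((54 + 40) - 104)*(-42) = (94 - 104)*(-42) = -10*(-42) = 420)
-V = -1*420 = -420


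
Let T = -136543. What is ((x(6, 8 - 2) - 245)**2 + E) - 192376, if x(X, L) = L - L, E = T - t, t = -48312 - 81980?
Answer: -138602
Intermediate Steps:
t = -130292
E = -6251 (E = -136543 - 1*(-130292) = -136543 + 130292 = -6251)
x(X, L) = 0
((x(6, 8 - 2) - 245)**2 + E) - 192376 = ((0 - 245)**2 - 6251) - 192376 = ((-245)**2 - 6251) - 192376 = (60025 - 6251) - 192376 = 53774 - 192376 = -138602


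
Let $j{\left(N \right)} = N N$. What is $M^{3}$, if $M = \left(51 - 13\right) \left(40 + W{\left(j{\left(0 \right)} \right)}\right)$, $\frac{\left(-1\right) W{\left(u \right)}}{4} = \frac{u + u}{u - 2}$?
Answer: $3511808000$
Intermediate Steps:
$j{\left(N \right)} = N^{2}$
$W{\left(u \right)} = - \frac{8 u}{-2 + u}$ ($W{\left(u \right)} = - 4 \frac{u + u}{u - 2} = - 4 \frac{2 u}{-2 + u} = - \frac{8 u}{-2 + u}$)
$M = 1520$ ($M = \left(51 - 13\right) \left(40 - \frac{8 \cdot 0^{2}}{-2 + 0^{2}}\right) = 38 \left(40 - \frac{0}{-2 + 0}\right) = 38 \left(40 - \frac{0}{-2}\right) = 38 \left(40 - 0 \left(- \frac{1}{2}\right)\right) = 38 \left(40 + 0\right) = 38 \cdot 40 = 1520$)
$M^{3} = 1520^{3} = 3511808000$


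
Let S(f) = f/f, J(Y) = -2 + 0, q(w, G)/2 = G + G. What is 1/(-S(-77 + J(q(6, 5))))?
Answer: -1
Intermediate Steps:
q(w, G) = 4*G (q(w, G) = 2*(G + G) = 2*(2*G) = 4*G)
J(Y) = -2
S(f) = 1
1/(-S(-77 + J(q(6, 5)))) = 1/(-1*1) = 1/(-1) = -1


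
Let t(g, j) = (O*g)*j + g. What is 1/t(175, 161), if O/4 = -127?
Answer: -1/14312725 ≈ -6.9868e-8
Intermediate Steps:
O = -508 (O = 4*(-127) = -508)
t(g, j) = g - 508*g*j (t(g, j) = (-508*g)*j + g = -508*g*j + g = g - 508*g*j)
1/t(175, 161) = 1/(175*(1 - 508*161)) = 1/(175*(1 - 81788)) = 1/(175*(-81787)) = 1/(-14312725) = -1/14312725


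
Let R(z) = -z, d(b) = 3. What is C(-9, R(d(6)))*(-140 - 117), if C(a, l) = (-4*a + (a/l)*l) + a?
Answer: -4626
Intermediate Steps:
C(a, l) = -2*a (C(a, l) = (-4*a + a) + a = -3*a + a = -2*a)
C(-9, R(d(6)))*(-140 - 117) = (-2*(-9))*(-140 - 117) = 18*(-257) = -4626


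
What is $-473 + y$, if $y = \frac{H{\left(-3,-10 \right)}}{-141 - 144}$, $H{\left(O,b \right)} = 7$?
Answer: $- \frac{134812}{285} \approx -473.02$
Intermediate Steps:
$y = - \frac{7}{285}$ ($y = \frac{7}{-141 - 144} = \frac{7}{-285} = 7 \left(- \frac{1}{285}\right) = - \frac{7}{285} \approx -0.024561$)
$-473 + y = -473 - \frac{7}{285} = - \frac{134812}{285}$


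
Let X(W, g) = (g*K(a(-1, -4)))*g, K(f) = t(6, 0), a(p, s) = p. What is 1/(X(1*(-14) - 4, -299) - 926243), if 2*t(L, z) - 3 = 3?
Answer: -1/658040 ≈ -1.5197e-6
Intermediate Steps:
t(L, z) = 3 (t(L, z) = 3/2 + (½)*3 = 3/2 + 3/2 = 3)
K(f) = 3
X(W, g) = 3*g² (X(W, g) = (g*3)*g = (3*g)*g = 3*g²)
1/(X(1*(-14) - 4, -299) - 926243) = 1/(3*(-299)² - 926243) = 1/(3*89401 - 926243) = 1/(268203 - 926243) = 1/(-658040) = -1/658040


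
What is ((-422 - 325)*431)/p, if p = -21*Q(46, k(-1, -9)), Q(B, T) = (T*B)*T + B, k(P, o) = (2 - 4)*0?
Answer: 107319/322 ≈ 333.29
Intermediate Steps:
k(P, o) = 0 (k(P, o) = -2*0 = 0)
Q(B, T) = B + B*T**2 (Q(B, T) = (B*T)*T + B = B*T**2 + B = B + B*T**2)
p = -966 (p = -966*(1 + 0**2) = -966*(1 + 0) = -966 ≈ -966.00)
((-422 - 325)*431)/p = ((-422 - 325)*431)/(-966) = -747*431*(-1/966) = -321957*(-1/966) = 107319/322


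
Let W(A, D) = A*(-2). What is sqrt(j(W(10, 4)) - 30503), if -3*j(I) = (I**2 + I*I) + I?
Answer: I*sqrt(30763) ≈ 175.39*I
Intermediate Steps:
W(A, D) = -2*A
j(I) = -2*I**2/3 - I/3 (j(I) = -((I**2 + I*I) + I)/3 = -((I**2 + I**2) + I)/3 = -(2*I**2 + I)/3 = -(I + 2*I**2)/3 = -2*I**2/3 - I/3)
sqrt(j(W(10, 4)) - 30503) = sqrt(-(-2*10)*(1 + 2*(-2*10))/3 - 30503) = sqrt(-1/3*(-20)*(1 + 2*(-20)) - 30503) = sqrt(-1/3*(-20)*(1 - 40) - 30503) = sqrt(-1/3*(-20)*(-39) - 30503) = sqrt(-260 - 30503) = sqrt(-30763) = I*sqrt(30763)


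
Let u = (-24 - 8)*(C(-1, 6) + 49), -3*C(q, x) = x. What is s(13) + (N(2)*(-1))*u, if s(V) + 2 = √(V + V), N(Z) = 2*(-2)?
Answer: -6018 + √26 ≈ -6012.9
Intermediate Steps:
N(Z) = -4
C(q, x) = -x/3
s(V) = -2 + √2*√V (s(V) = -2 + √(V + V) = -2 + √(2*V) = -2 + √2*√V)
u = -1504 (u = (-24 - 8)*(-⅓*6 + 49) = -32*(-2 + 49) = -32*47 = -1504)
s(13) + (N(2)*(-1))*u = (-2 + √2*√13) - 4*(-1)*(-1504) = (-2 + √26) + 4*(-1504) = (-2 + √26) - 6016 = -6018 + √26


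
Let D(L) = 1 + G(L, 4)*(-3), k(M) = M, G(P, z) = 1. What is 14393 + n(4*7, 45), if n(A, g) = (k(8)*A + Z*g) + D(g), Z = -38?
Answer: 12905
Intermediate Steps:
D(L) = -2 (D(L) = 1 + 1*(-3) = 1 - 3 = -2)
n(A, g) = -2 - 38*g + 8*A (n(A, g) = (8*A - 38*g) - 2 = (-38*g + 8*A) - 2 = -2 - 38*g + 8*A)
14393 + n(4*7, 45) = 14393 + (-2 - 38*45 + 8*(4*7)) = 14393 + (-2 - 1710 + 8*28) = 14393 + (-2 - 1710 + 224) = 14393 - 1488 = 12905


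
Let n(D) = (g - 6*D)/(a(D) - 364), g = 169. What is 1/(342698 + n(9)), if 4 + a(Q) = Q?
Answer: 359/123028467 ≈ 2.9180e-6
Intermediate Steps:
a(Q) = -4 + Q
n(D) = (169 - 6*D)/(-368 + D) (n(D) = (169 - 6*D)/((-4 + D) - 364) = (169 - 6*D)/(-368 + D))
1/(342698 + n(9)) = 1/(342698 + (169 - 6*9)/(-368 + 9)) = 1/(342698 + (169 - 54)/(-359)) = 1/(342698 - 1/359*115) = 1/(342698 - 115/359) = 1/(123028467/359) = 359/123028467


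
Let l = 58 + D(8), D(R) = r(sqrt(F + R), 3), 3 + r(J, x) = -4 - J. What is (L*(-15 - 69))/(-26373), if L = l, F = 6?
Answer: 1428/8791 - 28*sqrt(14)/8791 ≈ 0.15052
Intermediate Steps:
r(J, x) = -7 - J (r(J, x) = -3 + (-4 - J) = -7 - J)
D(R) = -7 - sqrt(6 + R)
l = 51 - sqrt(14) (l = 58 + (-7 - sqrt(6 + 8)) = 58 + (-7 - sqrt(14)) = 51 - sqrt(14) ≈ 47.258)
L = 51 - sqrt(14) ≈ 47.258
(L*(-15 - 69))/(-26373) = ((51 - sqrt(14))*(-15 - 69))/(-26373) = ((51 - sqrt(14))*(-84))*(-1/26373) = (-4284 + 84*sqrt(14))*(-1/26373) = 1428/8791 - 28*sqrt(14)/8791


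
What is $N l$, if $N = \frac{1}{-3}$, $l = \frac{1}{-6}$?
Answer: $\frac{1}{18} \approx 0.055556$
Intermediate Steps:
$l = - \frac{1}{6} \approx -0.16667$
$N = - \frac{1}{3} \approx -0.33333$
$N l = \left(- \frac{1}{3}\right) \left(- \frac{1}{6}\right) = \frac{1}{18}$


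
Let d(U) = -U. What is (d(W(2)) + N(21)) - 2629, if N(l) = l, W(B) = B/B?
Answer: -2609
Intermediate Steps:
W(B) = 1
(d(W(2)) + N(21)) - 2629 = (-1*1 + 21) - 2629 = (-1 + 21) - 2629 = 20 - 2629 = -2609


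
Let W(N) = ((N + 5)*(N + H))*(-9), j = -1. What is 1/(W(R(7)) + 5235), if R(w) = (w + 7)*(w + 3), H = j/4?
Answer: -4/708555 ≈ -5.6453e-6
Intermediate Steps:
H = -1/4 ≈ -0.25000
R(w) = (3 + w)*(7 + w) (R(w) = (7 + w)*(3 + w) = (3 + w)*(7 + w))
W(N) = -9*(5 + N)*(-1/4 + N) (W(N) = ((N + 5)*(N - 1/4))*(-9) = ((5 + N)*(-1/4 + N))*(-9) = -9*(5 + N)*(-1/4 + N))
1/(W(R(7)) + 5235) = 1/((45/4 - 9*(21 + 7**2 + 10*7)**2 - 171*(21 + 7**2 + 10*7)/4) + 5235) = 1/((45/4 - 9*(21 + 49 + 70)**2 - 171*(21 + 49 + 70)/4) + 5235) = 1/((45/4 - 9*140**2 - 171/4*140) + 5235) = 1/((45/4 - 9*19600 - 5985) + 5235) = 1/((45/4 - 176400 - 5985) + 5235) = 1/(-729495/4 + 5235) = 1/(-708555/4) = -4/708555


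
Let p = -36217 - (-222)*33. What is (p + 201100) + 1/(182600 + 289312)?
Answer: 81267493609/471912 ≈ 1.7221e+5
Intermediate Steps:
p = -28891 (p = -36217 - 1*(-7326) = -36217 + 7326 = -28891)
(p + 201100) + 1/(182600 + 289312) = (-28891 + 201100) + 1/(182600 + 289312) = 172209 + 1/471912 = 81267493609/471912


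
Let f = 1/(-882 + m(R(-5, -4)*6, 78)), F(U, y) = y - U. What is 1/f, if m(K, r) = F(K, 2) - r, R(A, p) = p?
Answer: -934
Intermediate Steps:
m(K, r) = 2 - K - r (m(K, r) = (2 - K) - r = 2 - K - r)
f = -1/934 (f = 1/(-882 + (2 - (-4)*6 - 1*78)) = 1/(-882 + (2 - 1*(-24) - 78)) = 1/(-882 + (2 + 24 - 78)) = 1/(-882 - 52) = 1/(-934) = -1/934 ≈ -0.0010707)
1/f = 1/(-1/934) = -934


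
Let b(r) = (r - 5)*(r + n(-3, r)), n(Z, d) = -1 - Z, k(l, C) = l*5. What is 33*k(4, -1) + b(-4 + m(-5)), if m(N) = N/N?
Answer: 668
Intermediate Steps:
k(l, C) = 5*l
m(N) = 1
b(r) = (-5 + r)*(2 + r) (b(r) = (r - 5)*(r + (-1 - 1*(-3))) = (-5 + r)*(r + (-1 + 3)) = (-5 + r)*(r + 2) = (-5 + r)*(2 + r))
33*k(4, -1) + b(-4 + m(-5)) = 33*(5*4) + (-10 + (-4 + 1)² - 3*(-4 + 1)) = 33*20 + (-10 + (-3)² - 3*(-3)) = 660 + (-10 + 9 + 9) = 660 + 8 = 668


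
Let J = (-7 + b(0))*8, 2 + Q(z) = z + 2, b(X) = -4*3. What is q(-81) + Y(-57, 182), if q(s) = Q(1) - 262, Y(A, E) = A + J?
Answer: -470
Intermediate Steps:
b(X) = -12
Q(z) = z (Q(z) = -2 + (z + 2) = -2 + (2 + z) = z)
J = -152 (J = (-7 - 12)*8 = -19*8 = -152)
Y(A, E) = -152 + A (Y(A, E) = A - 152 = -152 + A)
q(s) = -261 (q(s) = 1 - 262 = -261)
q(-81) + Y(-57, 182) = -261 + (-152 - 57) = -261 - 209 = -470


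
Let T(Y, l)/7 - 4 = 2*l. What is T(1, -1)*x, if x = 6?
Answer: 84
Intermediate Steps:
T(Y, l) = 28 + 14*l (T(Y, l) = 28 + 7*(2*l) = 28 + 14*l)
T(1, -1)*x = (28 + 14*(-1))*6 = (28 - 14)*6 = 14*6 = 84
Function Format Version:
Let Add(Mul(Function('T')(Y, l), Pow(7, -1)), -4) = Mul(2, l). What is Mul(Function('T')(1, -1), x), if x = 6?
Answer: 84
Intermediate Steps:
Function('T')(Y, l) = Add(28, Mul(14, l)) (Function('T')(Y, l) = Add(28, Mul(7, Mul(2, l))) = Add(28, Mul(14, l)))
Mul(Function('T')(1, -1), x) = Mul(Add(28, Mul(14, -1)), 6) = Mul(Add(28, -14), 6) = Mul(14, 6) = 84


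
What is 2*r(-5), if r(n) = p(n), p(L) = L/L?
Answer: 2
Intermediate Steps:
p(L) = 1
r(n) = 1
2*r(-5) = 2*1 = 2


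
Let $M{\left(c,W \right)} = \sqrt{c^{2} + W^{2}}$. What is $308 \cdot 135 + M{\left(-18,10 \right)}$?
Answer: $41580 + 2 \sqrt{106} \approx 41601.0$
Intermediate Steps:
$M{\left(c,W \right)} = \sqrt{W^{2} + c^{2}}$
$308 \cdot 135 + M{\left(-18,10 \right)} = 308 \cdot 135 + \sqrt{10^{2} + \left(-18\right)^{2}} = 41580 + \sqrt{100 + 324} = 41580 + \sqrt{424} = 41580 + 2 \sqrt{106}$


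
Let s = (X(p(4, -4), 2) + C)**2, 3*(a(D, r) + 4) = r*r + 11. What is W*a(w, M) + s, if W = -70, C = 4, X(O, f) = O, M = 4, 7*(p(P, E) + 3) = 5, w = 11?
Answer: -17006/49 ≈ -347.06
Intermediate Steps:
p(P, E) = -16/7 (p(P, E) = -3 + (1/7)*5 = -3 + 5/7 = -16/7)
a(D, r) = -1/3 + r**2/3 (a(D, r) = -4 + (r*r + 11)/3 = -4 + (r**2 + 11)/3 = -4 + (11 + r**2)/3 = -4 + (11/3 + r**2/3) = -1/3 + r**2/3)
s = 144/49 (s = (-16/7 + 4)**2 = (12/7)**2 = 144/49 ≈ 2.9388)
W*a(w, M) + s = -70*(-1/3 + (1/3)*4**2) + 144/49 = -70*(-1/3 + (1/3)*16) + 144/49 = -70*(-1/3 + 16/3) + 144/49 = -70*5 + 144/49 = -350 + 144/49 = -17006/49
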